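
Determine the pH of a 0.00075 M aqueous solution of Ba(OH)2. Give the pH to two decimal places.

pH = 11.18

Ba(OH)2 is a strong base (each formula unit releases 2 OH-); [OH-] = 0.0015 M.
pOH = -log(0.0015) = 2.82
pH = 14.00 - 2.82 = 11.18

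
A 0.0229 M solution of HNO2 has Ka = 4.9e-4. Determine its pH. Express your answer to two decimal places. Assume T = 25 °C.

pH = 2.51

HNO2 ⇌ NO2- + H+
Ka = x²/(0.0229 − x) = 4.9 × 10^-4
The 5% rule fails; solving x² + Ka·x − Ka·C₀ = 0 exactly:
x = [−0.00049 + √(0.00049² + 4.49e-05)]/2 = 3.11 × 10^-3 M
pH = −log(3.11 × 10^-3) = 2.51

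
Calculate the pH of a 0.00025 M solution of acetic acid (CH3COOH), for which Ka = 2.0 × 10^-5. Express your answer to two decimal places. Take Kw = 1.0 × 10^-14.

CH3COOH ⇌ CH3COO- + H+
Ka = [H+]²/(0.00025 − [H+]) = 2.0 × 10^-5
The 5% rule fails; solving [H+]² + Ka·[H+] − Ka·C₀ = 0 exactly:
[H+] = [−2e-05 + √(2e-05² + 2e-08)]/2 = 6.14 × 10^-5 M
pH = −log(6.14 × 10^-5) = 4.21

pH = 4.21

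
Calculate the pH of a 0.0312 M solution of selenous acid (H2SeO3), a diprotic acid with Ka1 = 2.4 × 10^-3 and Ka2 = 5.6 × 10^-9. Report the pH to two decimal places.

Since Ka1 ≫ Ka2, the first ionization dominates [H+].
Ka1 = x²/(0.0312 − x) = 2.4 × 10^-3
Solving the quadratic: x = (−Ka1 + √(Ka1² + 4·Ka1·C₀))/2 = 7.54 × 10^-3 M
pH = −log(7.54 × 10^-3) = 2.12

pH = 2.12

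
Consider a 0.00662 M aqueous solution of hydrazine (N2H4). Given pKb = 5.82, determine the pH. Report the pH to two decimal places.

N2H4 + H2O ⇌ N2H5+ + OH-
Kb = 10^(−5.82) = 1.51 × 10^-6
Let x = [OH-] at equilibrium. Kb = x²/(0.00662 − x).
Neglecting x in the denominator: x = √(1.51 × 10^-6 × 0.00662) = 1.00 × 10^-4 M
pOH = −log(1.00 × 10^-4) = 4.00; pH = 14.00 − 4.00 = 10.00

pH = 10.00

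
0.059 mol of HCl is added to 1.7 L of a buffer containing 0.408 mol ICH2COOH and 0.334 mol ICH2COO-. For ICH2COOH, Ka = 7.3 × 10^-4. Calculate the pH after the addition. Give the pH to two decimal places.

pH = 2.91

After neutralization: n(ICH2COOH) = 0.467 mol, n(ICH2COO-) = 0.275 mol.
pKa = −log(7.3 × 10^-4) = 3.137
Henderson–Hasselbalch with mole ratio 0.275/0.467: pH = 3.137 + (-0.230)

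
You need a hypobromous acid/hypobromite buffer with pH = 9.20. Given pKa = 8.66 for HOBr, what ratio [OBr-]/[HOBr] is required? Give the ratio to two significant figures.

ratio = 3.5

pH = pKa + log(r) ⇒ log(r) = 9.20 − 8.66 = +0.54
r = [OBr-]/[HOBr] = 10^(+0.54) = 3.47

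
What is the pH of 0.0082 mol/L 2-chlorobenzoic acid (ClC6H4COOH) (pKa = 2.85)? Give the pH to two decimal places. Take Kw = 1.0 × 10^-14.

ClC6H4COOH ⇌ ClC6H4COO- + H+
Ka = 10^(−2.85) = 1.41 × 10^-3
From the ICE table, Ka = [H+]²/(0.0082 − [H+]) = 1.41 × 10^-3.
[H+] is not negligible relative to C₀; solve [H+]² + 0.00141·[H+] − 1.16e-05 = 0.
[H+] = (−Ka + √(Ka² + 4·Ka·C₀))/2 = 2.77 × 10^-3 M
pH = −log[H+] = −log(2.77 × 10^-3) = 2.56

pH = 2.56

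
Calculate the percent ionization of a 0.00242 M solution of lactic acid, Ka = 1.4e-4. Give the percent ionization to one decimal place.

CH3CH(OH)COOH ⇌ CH3CH(OH)COO- + H+; let x = [H+] at equilibrium.
Ka = x²/(C₀ − x); solving the quadratic gives x = 5.16 × 10^-4 M.
Fraction ionized = 5.16 × 10^-4 / 0.00242 = 0.2132 → 21.3%

21.3%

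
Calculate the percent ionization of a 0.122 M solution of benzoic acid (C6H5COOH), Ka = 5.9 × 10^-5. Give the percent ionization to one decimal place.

C6H5COOH ⇌ C6H5COO- + H+; let x = [H+] at equilibrium.
x ≈ √(Ka·C₀) = √(5.9 × 10^-5 × 0.122) = 2.68 × 10^-3 M
% ionization = x/C₀ × 100% = 2.68 × 10^-3/0.122 × 100% = 2.2%

2.2%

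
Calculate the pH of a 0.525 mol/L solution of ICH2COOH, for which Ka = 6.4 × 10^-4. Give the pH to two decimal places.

pH = 1.74

ICH2COOH ⇌ ICH2COO- + H+
From the ICE table, Ka = x²/(0.525 − x) = 6.4 × 10^-4.
Neglecting x in the denominator: x = √(6.4 × 10^-4 × 0.525) = 1.83 × 10^-2 M
pH = −log(1.83 × 10^-2) = 1.74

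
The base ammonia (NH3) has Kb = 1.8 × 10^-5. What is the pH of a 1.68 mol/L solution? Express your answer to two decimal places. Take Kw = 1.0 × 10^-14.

NH3 + H2O ⇌ NH4+ + OH-
From the ICE table, Kb = [OH-]²/(1.68 − [OH-]) = 1.8 × 10^-5.
Neglecting [OH-] in the denominator: [OH-] = √(1.8 × 10^-5 × 1.68) = 5.50 × 10^-3 M
pOH = 2.26, so pH = 14.00 − pOH = 11.74

pH = 11.74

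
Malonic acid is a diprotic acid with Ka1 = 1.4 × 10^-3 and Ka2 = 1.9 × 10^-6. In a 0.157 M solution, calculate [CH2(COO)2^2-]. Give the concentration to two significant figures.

First ionization gives [H+] ≈ [CH2(COOH)COO-] = 1.41 × 10^-2 M.
Second step: Ka2 = [H+][CH2(COO)2^2-]/[CH2(COOH)COO-] ≈ [CH2(COO)2^2-] (since [H+] ≈ [CH2(COOH)COO-]).
So [CH2(COO)2^2-] ≈ Ka2.

1.9 × 10^-6 M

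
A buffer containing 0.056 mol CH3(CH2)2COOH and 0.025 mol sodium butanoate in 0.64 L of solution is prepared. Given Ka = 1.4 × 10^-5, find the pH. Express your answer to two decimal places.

pH = 4.50

pKa = −log(1.4 × 10^-5) = 4.854
Using pH = pKa + log([base]/[acid]) with [base]/[acid] = 0.025/0.056:
pH = 4.854 + (-0.350) = 4.50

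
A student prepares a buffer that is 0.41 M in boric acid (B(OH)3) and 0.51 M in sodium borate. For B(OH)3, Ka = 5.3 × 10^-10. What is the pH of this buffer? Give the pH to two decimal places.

pH = 9.37

pKa = −log(5.3 × 10^-10) = 9.276
pH = pKa + log([A⁻]/[HA]) = 9.276 + log(0.51/0.41)
pH = 9.276 + (+0.095) = 9.37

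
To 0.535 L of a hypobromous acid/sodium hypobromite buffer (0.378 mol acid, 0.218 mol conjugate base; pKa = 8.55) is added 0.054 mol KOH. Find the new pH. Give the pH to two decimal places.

pH = 8.47

OH- converts HOBr to OBr-: HOBr → 0.324 mol, OBr- → 0.272 mol.
pH = pKa + log([A⁻]/[HA]) = 8.55 + log(0.272/0.324) = 8.55 -0.076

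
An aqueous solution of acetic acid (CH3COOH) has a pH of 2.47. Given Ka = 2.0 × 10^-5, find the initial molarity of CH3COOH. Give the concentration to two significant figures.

[H+] = 10^(-2.47) = 3.39 × 10^-3 M = x
Ka = x²/(C₀ − x) ⇒ C₀ = x + x²/Ka
C₀ = 3.39 × 10^-3 + (3.39 × 10^-3)²/(2.0 × 10^-5) = 5.78 × 10^-1 M

C₀ = 5.8 × 10^-1 M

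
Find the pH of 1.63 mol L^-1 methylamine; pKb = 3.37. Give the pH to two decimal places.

CH3NH2 + H2O ⇌ CH3NH3+ + OH-
Kb = 10^(−3.37) = 4.27 × 10^-4
Kb = [OH-]²/(1.63 − [OH-]) = 4.27 × 10^-4
Assume [OH-] ≪ 1.63: [OH-] ≈ √(4.27 × 10^-4 × 1.63) = 2.64 × 10^-2 M
([OH-]/C₀ = 1.6% < 5%, so the approximation holds.)
pOH = 1.58, so pH = 14.00 − pOH = 12.42

pH = 12.42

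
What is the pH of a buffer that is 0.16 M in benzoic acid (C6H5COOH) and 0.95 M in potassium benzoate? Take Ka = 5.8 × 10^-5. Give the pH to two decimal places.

pKa = −log(5.8 × 10^-5) = 4.237
Using pH = pKa + log([base]/[acid]) with [base]/[acid] = 0.95/0.16:
pH = 4.237 + (+0.774) = 5.01

pH = 5.01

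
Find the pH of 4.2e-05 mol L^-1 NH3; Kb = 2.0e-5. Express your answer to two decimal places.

NH3 + H2O ⇌ NH4+ + OH-
From the ICE table, Kb = x²/(4.2e-05 − x) = 2.0 × 10^-5.
Here C₀/Kb ≈ 2.1, so the small-x approximation fails. Use the quadratic:
x = (−Kb + √(Kb² + 4·Kb·C₀))/2 = 2.07 × 10^-5 M
pOH = −log(2.07 × 10^-5) = 4.68; pH = 14.00 − 4.68 = 9.32

pH = 9.32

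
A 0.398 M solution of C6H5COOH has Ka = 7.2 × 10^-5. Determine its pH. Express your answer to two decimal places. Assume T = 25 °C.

C6H5COOH ⇌ C6H5COO- + H+
From the ICE table, Ka = [H+]²/(0.398 − [H+]) = 7.2 × 10^-5.
Assume [H+] ≪ 0.398: [H+] ≈ √(7.2 × 10^-5 × 0.398) = 5.35 × 10^-3 M
pH = −log(5.35 × 10^-3) = 2.27

pH = 2.27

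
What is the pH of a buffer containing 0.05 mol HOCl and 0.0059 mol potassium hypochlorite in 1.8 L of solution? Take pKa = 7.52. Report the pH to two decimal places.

pH = pKa + log([A⁻]/[HA]) = 7.52 + log(0.0059/0.05)
pH = 7.52 + (-0.928) = 6.59

pH = 6.59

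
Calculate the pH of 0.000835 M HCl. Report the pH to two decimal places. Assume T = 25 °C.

HCl is a strong acid and dissociates completely, so [H+] = 0.000835 M.
pH = -log(0.000835) = 3.08

pH = 3.08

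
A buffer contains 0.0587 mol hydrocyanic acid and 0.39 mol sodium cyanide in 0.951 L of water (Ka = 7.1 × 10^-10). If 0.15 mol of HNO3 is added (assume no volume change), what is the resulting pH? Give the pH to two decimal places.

Added H+ converts CN- to HCN: HCN → 0.209 mol, CN- → 0.24 mol.
pKa = −log(7.1 × 10^-10) = 9.149
pH = pKa + log(n_CN-/n_HCN) = 9.149 + log(0.24/0.209) = 9.149 + (+0.060)

pH = 9.21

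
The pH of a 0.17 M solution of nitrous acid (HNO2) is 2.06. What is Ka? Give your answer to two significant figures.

[H+] = 10^(-2.06) = 8.71 × 10^-3 M
At equilibrium [HA] = 0.17 − 8.71 × 10^-3 = 1.61 × 10^-1 M
Ka = [H+][A-]/[HA] = (8.71 × 10^-3)² / 1.61 × 10^-1 = 4.7 × 10^-4

Ka = 4.7 × 10^-4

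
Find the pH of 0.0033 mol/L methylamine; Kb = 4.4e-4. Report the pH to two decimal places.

CH3NH2 + H2O ⇌ CH3NH3+ + OH-
From the ICE table, Kb = [OH-]²/(0.0033 − [OH-]) = 4.4 × 10^-4.
The 5% rule fails; solving [OH-]² + Kb·[OH-] − Kb·C₀ = 0 exactly:
[OH-] = [−0.00044 + √(0.00044² + 5.81e-06)]/2 = 1.00 × 10^-3 M
pOH = 3.00, so pH = 14.00 − pOH = 11.00

pH = 11.00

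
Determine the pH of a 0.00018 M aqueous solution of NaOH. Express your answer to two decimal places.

NaOH is a strong base; [OH-] = 0.00018 M.
pOH = -log(0.00018) = 3.74
pH = 14.00 - 3.74 = 10.26

pH = 10.26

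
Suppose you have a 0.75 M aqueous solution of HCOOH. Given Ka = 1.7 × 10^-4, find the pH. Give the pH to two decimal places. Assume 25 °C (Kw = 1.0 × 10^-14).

HCOOH ⇌ HCOO- + H+
Ka = [H+]²/(0.75 − [H+]) = 1.7 × 10^-4
Neglecting [H+] in the denominator: [H+] = √(1.7 × 10^-4 × 0.75) = 1.13 × 10^-2 M
Check: 1.5% ionized — well under 5%, approximation valid.
pH = −log[H+] = −log(1.13 × 10^-2) = 1.95

pH = 1.95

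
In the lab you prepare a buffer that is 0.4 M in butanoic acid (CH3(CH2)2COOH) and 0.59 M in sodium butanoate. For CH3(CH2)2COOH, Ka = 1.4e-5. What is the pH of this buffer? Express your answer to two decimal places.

pH = 5.02

pKa = −log(1.4 × 10^-5) = 4.854
pH = pKa + log([A⁻]/[HA]) = 4.854 + log(0.59/0.4)
pH = 4.854 + (+0.169) = 5.02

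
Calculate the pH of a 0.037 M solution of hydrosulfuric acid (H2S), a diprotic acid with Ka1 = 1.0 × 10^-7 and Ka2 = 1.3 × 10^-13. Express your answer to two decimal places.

pH = 4.22

Since Ka1 ≫ Ka2, the first ionization dominates [H+].
Ka1 = x²/(0.037 − x) = 1.0 × 10^-7
x ≈ √(1.0 × 10^-7 × 0.037) = 6.08 × 10^-5 M
pH = −log(6.08 × 10^-5) = 4.22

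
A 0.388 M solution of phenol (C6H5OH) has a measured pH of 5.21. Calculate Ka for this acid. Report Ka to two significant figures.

[H+] = 10^(-5.21) = 6.17 × 10^-6 M
At equilibrium [HA] = 0.388 − 6.17 × 10^-6 = 3.88 × 10^-1 M
Ka = [H+][A-]/[HA] = (6.17 × 10^-6)² / 3.88 × 10^-1 = 9.8 × 10^-11

Ka = 9.8 × 10^-11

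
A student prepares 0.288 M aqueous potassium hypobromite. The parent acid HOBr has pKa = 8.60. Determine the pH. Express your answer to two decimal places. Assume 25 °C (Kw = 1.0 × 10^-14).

pH = 11.03

OBr- is the conjugate base of the weak acid HOBr.
Ka = 10^(−8.60) = 2.51 × 10^-9
Kb = Kw/Ka = 1.0×10^-14 / 2.51 × 10^-9 = 3.98 × 10^-6
Kb = [OH-]²/(0.288 − [OH-]) = 3.98 × 10^-6
Since Kb ≪ C₀, [OH-] ≈ √(Kb·C₀) = 1.07 × 10^-3 M.
([OH-]/C₀ = 0.37% < 5%, so the approximation holds.)
pOH = 2.97, so pH = 14.00 − pOH = 11.03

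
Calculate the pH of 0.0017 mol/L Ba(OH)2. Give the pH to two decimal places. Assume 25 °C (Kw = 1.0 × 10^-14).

Ba(OH)2 is a strong base (each formula unit releases 2 OH-); [OH-] = 0.0034 M.
pOH = -log(0.0034) = 2.47
pH = 14.00 - 2.47 = 11.53

pH = 11.53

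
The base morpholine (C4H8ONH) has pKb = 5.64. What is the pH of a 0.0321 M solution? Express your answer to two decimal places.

pH = 10.43

C4H8ONH + H2O ⇌ C4H8ONH2+ + OH-
Kb = 10^(−5.64) = 2.29 × 10^-6
Let x = [OH-] at equilibrium. Kb = x²/(0.0321 − x).
Neglecting x in the denominator: x = √(2.29 × 10^-6 × 0.0321) = 2.71 × 10^-4 M
Check: 0.84% ionized — well under 5%, approximation valid.
pOH = −log(2.71 × 10^-4) = 3.57; pH = 14.00 − 3.57 = 10.43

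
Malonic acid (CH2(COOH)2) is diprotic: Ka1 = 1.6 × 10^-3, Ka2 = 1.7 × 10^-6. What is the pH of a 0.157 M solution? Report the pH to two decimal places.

pH = 1.82

Since Ka1 ≫ Ka2, the first ionization dominates [H+].
Ka1 = x²/(0.157 − x) = 1.6 × 10^-3
Solving the quadratic: x = (−Ka1 + √(Ka1² + 4·Ka1·C₀))/2 = 1.51 × 10^-2 M
pH = −log(1.51 × 10^-2) = 1.82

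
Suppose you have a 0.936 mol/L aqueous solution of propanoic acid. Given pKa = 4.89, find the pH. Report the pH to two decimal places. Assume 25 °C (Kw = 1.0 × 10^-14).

pH = 2.46

CH3CH2COOH ⇌ CH3CH2COO- + H+
Ka = 10^(−4.89) = 1.29 × 10^-5
Ka = [H+]²/(0.936 − [H+]) = 1.29 × 10^-5
Neglecting [H+] in the denominator: [H+] = √(1.29 × 10^-5 × 0.936) = 3.47 × 10^-3 M
([H+]/C₀ = 0.37% < 5%, so the approximation holds.)
pH = −log(3.47 × 10^-3) = 2.46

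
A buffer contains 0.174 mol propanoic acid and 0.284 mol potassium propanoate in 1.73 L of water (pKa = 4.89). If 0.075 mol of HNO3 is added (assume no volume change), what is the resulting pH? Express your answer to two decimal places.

Added H+ converts CH3CH2COO- to CH3CH2COOH: CH3CH2COOH → 0.249 mol, CH3CH2COO- → 0.209 mol.
Henderson–Hasselbalch with mole ratio 0.209/0.249: pH = 4.89 + (-0.076)

pH = 4.81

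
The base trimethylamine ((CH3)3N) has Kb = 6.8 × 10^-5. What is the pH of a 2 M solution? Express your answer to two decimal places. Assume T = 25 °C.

pH = 12.07

(CH3)3N + H2O ⇌ (CH3)3NH+ + OH-
From the ICE table, Kb = x²/(2 − x) = 6.8 × 10^-5.
Assume x ≪ 2: x ≈ √(6.8 × 10^-5 × 2) = 1.17 × 10^-2 M
Check: 0.58% ionized — well under 5%, approximation valid.
pOH = 1.93, so pH = 14.00 − pOH = 12.07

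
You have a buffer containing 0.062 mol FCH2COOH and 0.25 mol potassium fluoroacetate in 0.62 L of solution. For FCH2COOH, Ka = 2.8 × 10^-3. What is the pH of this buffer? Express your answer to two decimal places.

pH = 3.16

pKa = −log(2.8 × 10^-3) = 2.553
Using pH = pKa + log([base]/[acid]) with [base]/[acid] = 0.25/0.062:
pH = 2.553 + (+0.606) = 3.16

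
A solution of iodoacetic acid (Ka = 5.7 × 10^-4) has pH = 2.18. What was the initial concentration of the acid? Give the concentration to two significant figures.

[H+] = 10^(-2.18) = 6.61 × 10^-3 M = x
Ka = x²/(C₀ − x) ⇒ C₀ = x + x²/Ka
C₀ = 6.61 × 10^-3 + (6.61 × 10^-3)²/(5.7 × 10^-4) = 8.33 × 10^-2 M

C₀ = 8.3 × 10^-2 M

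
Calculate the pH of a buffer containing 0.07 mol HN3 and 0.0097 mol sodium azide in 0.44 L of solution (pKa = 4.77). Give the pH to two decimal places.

pH = 3.91

Henderson–Hasselbalch: pH = pKa + log([N3-]/[HN3]) = 4.77 + log(0.0097/0.07)
pH = 4.77 + (-0.858) = 3.91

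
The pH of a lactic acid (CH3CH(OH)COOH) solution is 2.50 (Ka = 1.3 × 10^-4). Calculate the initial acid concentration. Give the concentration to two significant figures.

[H+] = 10^(-2.50) = 3.16 × 10^-3 M = x
Ka = x²/(C₀ − x) ⇒ C₀ = x + x²/Ka
C₀ = 3.16 × 10^-3 + (3.16 × 10^-3)²/(1.3 × 10^-4) = 8.00 × 10^-2 M

C₀ = 8.0 × 10^-2 M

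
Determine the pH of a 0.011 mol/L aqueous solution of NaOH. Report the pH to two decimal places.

pH = 12.04

NaOH is a strong base; [OH-] = 0.011 M.
pOH = -log(0.011) = 1.96
pH = 14.00 - 1.96 = 12.04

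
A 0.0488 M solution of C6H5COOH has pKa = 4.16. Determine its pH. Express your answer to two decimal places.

C6H5COOH ⇌ C6H5COO- + H+
Ka = 10^(−4.16) = 6.92 × 10^-5
Let x = [H+] at equilibrium. Ka = x²/(0.0488 − x).
Assume x ≪ 0.0488: x ≈ √(6.92 × 10^-5 × 0.0488) = 1.84 × 10^-3 M
pH = −log(1.84 × 10^-3) = 2.74

pH = 2.74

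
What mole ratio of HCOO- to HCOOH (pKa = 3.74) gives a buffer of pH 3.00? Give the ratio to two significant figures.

pH = pKa + log(r) ⇒ log(r) = 3.00 − 3.74 = -0.74
r = [HCOO-]/[HCOOH] = 10^(-0.74) = 0.182

ratio = 0.18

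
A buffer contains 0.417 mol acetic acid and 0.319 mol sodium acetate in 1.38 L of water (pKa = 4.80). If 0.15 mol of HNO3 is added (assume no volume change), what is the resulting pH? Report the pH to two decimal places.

Added H+ converts CH3COO- to CH3COOH: CH3COOH → 0.567 mol, CH3COO- → 0.169 mol.
pH = pKa + log(n_CH3COO-/n_CH3COOH) = 4.80 + log(0.169/0.567) = 4.80 + (-0.526)

pH = 4.27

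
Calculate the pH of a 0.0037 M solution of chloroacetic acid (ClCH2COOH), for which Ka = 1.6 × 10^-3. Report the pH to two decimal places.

pH = 2.75

ClCH2COOH ⇌ ClCH2COO- + H+
From the ICE table, Ka = [H+]²/(0.0037 − [H+]) = 1.6 × 10^-3.
The 5% rule fails; solving [H+]² + Ka·[H+] − Ka·C₀ = 0 exactly:
[H+] = (−Ka + √(Ka² + 4·Ka·C₀))/2 = 1.76 × 10^-3 M
pH = −log[H+] = −log(1.76 × 10^-3) = 2.75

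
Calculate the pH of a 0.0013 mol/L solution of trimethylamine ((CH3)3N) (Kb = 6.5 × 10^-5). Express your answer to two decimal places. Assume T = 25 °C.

pH = 10.41

(CH3)3N + H2O ⇌ (CH3)3NH+ + OH-
From the ICE table, Kb = x²/(0.0013 − x) = 6.5 × 10^-5.
The 5% rule fails; solving x² + Kb·x − Kb·C₀ = 0 exactly:
x = [−6.5e-05 + √(6.5e-05² + 3.38e-07)]/2 = 2.60 × 10^-4 M
pOH = −log(2.60 × 10^-4) = 3.59; pH = 14.00 − 3.59 = 10.41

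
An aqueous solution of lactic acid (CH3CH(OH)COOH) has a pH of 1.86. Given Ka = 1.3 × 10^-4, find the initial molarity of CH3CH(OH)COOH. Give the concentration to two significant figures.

C₀ = 1.5 M

[H+] = 10^(-1.86) = 1.38 × 10^-2 M = x
Ka = x²/(C₀ − x) ⇒ C₀ = x + x²/Ka
C₀ = 1.38 × 10^-2 + (1.38 × 10^-2)²/(1.3 × 10^-4) = 1.48 M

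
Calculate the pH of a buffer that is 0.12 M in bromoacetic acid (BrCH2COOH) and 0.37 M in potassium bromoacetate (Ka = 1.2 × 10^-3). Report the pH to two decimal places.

pH = 3.41

pKa = −log(1.2 × 10^-3) = 2.921
Henderson–Hasselbalch: pH = pKa + log([BrCH2COO-]/[BrCH2COOH]) = 2.921 + log(0.37/0.12)
pH = 2.921 + (+0.489) = 3.41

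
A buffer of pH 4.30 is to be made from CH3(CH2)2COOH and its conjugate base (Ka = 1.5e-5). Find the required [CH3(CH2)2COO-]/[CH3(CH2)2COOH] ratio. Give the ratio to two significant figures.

ratio = 0.30

pKa = -log(1.5 × 10^-5) = 4.824
pH = pKa + log(r) ⇒ log(r) = 4.30 − 4.824 = -0.524
r = [CH3(CH2)2COO-]/[CH3(CH2)2COOH] = 10^(-0.524) = 0.299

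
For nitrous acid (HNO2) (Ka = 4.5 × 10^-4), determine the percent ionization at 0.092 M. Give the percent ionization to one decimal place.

6.8%

HNO2 ⇌ NO2- + H+; let x = [H+] at equilibrium.
Ka = x²/(C₀ − x); solving the quadratic gives x = 6.21 × 10^-3 M.
Fraction ionized = 6.21 × 10^-3 / 0.092 = 0.0675 → 6.8%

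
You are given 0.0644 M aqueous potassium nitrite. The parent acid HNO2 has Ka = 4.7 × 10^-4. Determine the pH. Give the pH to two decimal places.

NO2- is the conjugate base of the weak acid HNO2.
Kb = Kw/Ka = 1.0×10^-14 / 4.7 × 10^-4 = 2.13 × 10^-11
From the ICE table, Kb = [OH-]²/(0.0644 − [OH-]) = 2.13 × 10^-11.
Neglecting [OH-] in the denominator: [OH-] = √(2.13 × 10^-11 × 0.0644) = 1.17 × 10^-6 M
pOH = −log(1.17 × 10^-6) = 5.93; pH = 14.00 − 5.93 = 8.07

pH = 8.07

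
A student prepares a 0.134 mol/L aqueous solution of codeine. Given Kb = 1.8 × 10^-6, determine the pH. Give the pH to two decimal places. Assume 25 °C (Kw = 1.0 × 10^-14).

pH = 10.69

C18H21NO3 + H2O ⇌ C18H22NO3+ + OH-
Let x = [OH-] at equilibrium. Kb = x²/(0.134 − x).
Assume x ≪ 0.134: x ≈ √(1.8 × 10^-6 × 0.134) = 4.91 × 10^-4 M
(x/C₀ = 0.37% < 5%, so the approximation holds.)
pOH = −log(4.91 × 10^-4) = 3.31; pH = 14.00 − 3.31 = 10.69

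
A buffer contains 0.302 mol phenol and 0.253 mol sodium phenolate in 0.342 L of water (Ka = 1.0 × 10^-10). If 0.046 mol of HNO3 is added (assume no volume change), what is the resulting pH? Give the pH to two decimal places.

After neutralization: n(C6H5OH) = 0.348 mol, n(C6H5O-) = 0.207 mol.
pKa = −log(1.0 × 10^-10) = 10.000
Henderson–Hasselbalch with mole ratio 0.207/0.348: pH = 10.000 + (-0.226)

pH = 9.77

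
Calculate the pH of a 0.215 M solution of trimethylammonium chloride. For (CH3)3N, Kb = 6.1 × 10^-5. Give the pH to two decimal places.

(CH3)3NH+ is the conjugate acid of the weak base (CH3)3N.
Ka = Kw/Kb = 1.0×10^-14 / 6.1 × 10^-5 = 1.64 × 10^-10
Let x = [H+] at equilibrium. Ka = x²/(0.215 − x).
Assume x ≪ 0.215: x ≈ √(1.64 × 10^-10 × 0.215) = 5.94 × 10^-6 M
Check: 0.0028% ionized — well under 5%, approximation valid.
pH = −log(5.94 × 10^-6) = 5.23

pH = 5.23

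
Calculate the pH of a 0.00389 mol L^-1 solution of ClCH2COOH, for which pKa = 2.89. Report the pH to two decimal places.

pH = 2.77

ClCH2COOH ⇌ ClCH2COO- + H+
Ka = 10^(−2.89) = 1.29 × 10^-3
From the ICE table, Ka = [H+]²/(0.00389 − [H+]) = 1.29 × 10^-3.
The 5% rule fails; solving [H+]² + Ka·[H+] − Ka·C₀ = 0 exactly:
[H+] = (−Ka + √(Ka² + 4·Ka·C₀))/2 = 1.69 × 10^-3 M
pH = −log(1.69 × 10^-3) = 2.77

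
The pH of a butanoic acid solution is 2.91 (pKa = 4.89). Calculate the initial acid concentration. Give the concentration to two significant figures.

[H+] = 10^(-2.91) = 1.23 × 10^-3 M = x
Ka = 10^(−4.89) = 1.29 × 10^-5
Ka = x²/(C₀ − x) ⇒ C₀ = x + x²/Ka
C₀ = 1.23 × 10^-3 + (1.23 × 10^-3)²/(1.29 × 10^-5) = 1.19 × 10^-1 M

C₀ = 1.2 × 10^-1 M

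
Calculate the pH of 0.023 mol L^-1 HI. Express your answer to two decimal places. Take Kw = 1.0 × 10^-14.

HI is a strong acid and dissociates completely, so [H+] = 0.023 M.
pH = -log(0.023) = 1.64

pH = 1.64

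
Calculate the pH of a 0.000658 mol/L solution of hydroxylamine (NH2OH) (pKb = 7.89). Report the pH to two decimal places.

pH = 8.46

NH2OH + H2O ⇌ NH3OH+ + OH-
Kb = 10^(−7.89) = 1.29 × 10^-8
Kb = [OH-]²/(0.000658 − [OH-]) = 1.29 × 10^-8
Assume [OH-] ≪ 0.000658: [OH-] ≈ √(1.29 × 10^-8 × 0.000658) = 2.91 × 10^-6 M
([OH-]/C₀ = 0.44% < 5%, so the approximation holds.)
pOH = 5.54, so pH = 14.00 − pOH = 8.46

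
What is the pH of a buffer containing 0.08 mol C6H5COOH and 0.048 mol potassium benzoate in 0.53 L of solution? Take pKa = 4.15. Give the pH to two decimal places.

pH = 3.93

Henderson–Hasselbalch: pH = pKa + log([C6H5COO-]/[C6H5COOH]) = 4.15 + log(0.048/0.08)
pH = 4.15 + (-0.222) = 3.93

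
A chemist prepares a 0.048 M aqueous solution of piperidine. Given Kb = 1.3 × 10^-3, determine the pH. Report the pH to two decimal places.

pH = 11.86

C5H10NH + H2O ⇌ C5H10NH2+ + OH-
From the ICE table, Kb = x²/(0.048 − x) = 1.3 × 10^-3.
x is not negligible relative to C₀; solve x² + 0.0013·x − 6.24e-05 = 0.
x = (−Kb + √(Kb² + 4·Kb·C₀))/2 = 7.28 × 10^-3 M
pOH = 2.14, so pH = 14.00 − pOH = 11.86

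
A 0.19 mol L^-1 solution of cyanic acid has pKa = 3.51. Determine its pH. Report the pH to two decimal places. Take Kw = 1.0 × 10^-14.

pH = 2.12

HOCN ⇌ OCN- + H+
Ka = 10^(−3.51) = 3.09 × 10^-4
Let x = [H+] at equilibrium. Ka = x²/(0.19 − x).
Neglecting x in the denominator: x = √(3.09 × 10^-4 × 0.19) = 7.66 × 10^-3 M
pH = −log[H+] = −log(7.66 × 10^-3) = 2.12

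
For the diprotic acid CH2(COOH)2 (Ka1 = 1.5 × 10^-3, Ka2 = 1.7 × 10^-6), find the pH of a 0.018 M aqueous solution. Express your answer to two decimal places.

pH = 2.35

Ka1 ≫ Ka2, so treat the first dissociation as the only significant source of H+.
Ka1 = x²/(0.018 − x) = 1.5 × 10^-3
Solving the quadratic: x = (−Ka1 + √(Ka1² + 4·Ka1·C₀))/2 = 4.50 × 10^-3 M
pH = −log(4.50 × 10^-3) = 2.35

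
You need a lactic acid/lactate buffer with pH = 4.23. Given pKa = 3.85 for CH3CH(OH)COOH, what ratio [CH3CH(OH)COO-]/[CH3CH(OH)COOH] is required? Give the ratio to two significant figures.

ratio = 2.4

pH = pKa + log(r) ⇒ log(r) = 4.23 − 3.85 = +0.38
r = [CH3CH(OH)COO-]/[CH3CH(OH)COOH] = 10^(+0.38) = 2.4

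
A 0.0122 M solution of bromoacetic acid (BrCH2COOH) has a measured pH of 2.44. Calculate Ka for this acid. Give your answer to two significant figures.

[H+] = 10^(-2.44) = 3.63 × 10^-3 M
At equilibrium [HA] = 0.0122 − 3.63 × 10^-3 = 8.57 × 10^-3 M
Ka = [H+][A-]/[HA] = (3.63 × 10^-3)² / 8.57 × 10^-3 = 1.5 × 10^-3

Ka = 1.5 × 10^-3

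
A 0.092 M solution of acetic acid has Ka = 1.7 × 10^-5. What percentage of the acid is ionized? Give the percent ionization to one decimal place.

1.4%

CH3COOH ⇌ CH3COO- + H+; let x = [H+] at equilibrium.
x ≈ √(Ka·C₀) = √(1.7 × 10^-5 × 0.092) = 1.25 × 10^-3 M
Fraction ionized = 1.25 × 10^-3 / 0.092 = 0.0136 → 1.4%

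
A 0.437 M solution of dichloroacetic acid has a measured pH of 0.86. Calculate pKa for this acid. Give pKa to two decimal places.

[H+] = 10^(-0.86) = 1.38 × 10^-1 M
At equilibrium [HA] = 0.437 − 1.38 × 10^-1 = 2.99 × 10^-1 M
Ka = [H+][A-]/[HA] = (1.38 × 10^-1)² / 2.99 × 10^-1 = 6.37 × 10^-2
pKa = -log(6.37 × 10^-2) = 1.20

pKa = 1.20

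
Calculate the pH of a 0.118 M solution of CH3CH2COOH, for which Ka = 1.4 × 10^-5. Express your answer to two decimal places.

CH3CH2COOH ⇌ CH3CH2COO- + H+
From the ICE table, Ka = x²/(0.118 − x) = 1.4 × 10^-5.
Since Ka ≪ C₀, x ≈ √(Ka·C₀) = 1.29 × 10^-3 M.
(x/C₀ = 1.1% < 5%, so the approximation holds.)
pH = −log[H+] = −log(1.29 × 10^-3) = 2.89

pH = 2.89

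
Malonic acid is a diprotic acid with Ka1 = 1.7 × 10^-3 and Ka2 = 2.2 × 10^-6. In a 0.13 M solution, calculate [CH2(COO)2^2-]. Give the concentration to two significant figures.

2.2 × 10^-6 M

First ionization gives [H+] ≈ [CH2(COOH)COO-] = 1.40 × 10^-2 M.
Second step: Ka2 = [H+][CH2(COO)2^2-]/[CH2(COOH)COO-] ≈ [CH2(COO)2^2-] (since [H+] ≈ [CH2(COOH)COO-]).
So [CH2(COO)2^2-] ≈ Ka2.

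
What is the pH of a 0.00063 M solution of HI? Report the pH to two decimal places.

pH = 3.20

HI is a strong acid and dissociates completely, so [H+] = 0.00063 M.
pH = -log(0.00063) = 3.20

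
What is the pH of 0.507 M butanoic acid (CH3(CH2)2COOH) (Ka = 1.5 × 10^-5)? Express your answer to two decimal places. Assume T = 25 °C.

pH = 2.56

CH3(CH2)2COOH ⇌ CH3(CH2)2COO- + H+
Ka = [H+]²/(0.507 − [H+]) = 1.5 × 10^-5
Neglecting [H+] in the denominator: [H+] = √(1.5 × 10^-5 × 0.507) = 2.76 × 10^-3 M
([H+]/C₀ = 0.54% < 5%, so the approximation holds.)
pH = −log[H+] = −log(2.76 × 10^-3) = 2.56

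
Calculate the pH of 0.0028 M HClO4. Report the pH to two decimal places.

HClO4 is a strong acid and dissociates completely, so [H+] = 0.0028 M.
pH = -log(0.0028) = 2.55

pH = 2.55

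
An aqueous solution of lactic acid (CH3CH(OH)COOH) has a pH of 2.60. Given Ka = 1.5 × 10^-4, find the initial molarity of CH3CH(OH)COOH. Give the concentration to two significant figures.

[H+] = 10^(-2.60) = 2.51 × 10^-3 M = x
Ka = x²/(C₀ − x) ⇒ C₀ = x + x²/Ka
C₀ = 2.51 × 10^-3 + (2.51 × 10^-3)²/(1.5 × 10^-4) = 4.45 × 10^-2 M

C₀ = 4.5 × 10^-2 M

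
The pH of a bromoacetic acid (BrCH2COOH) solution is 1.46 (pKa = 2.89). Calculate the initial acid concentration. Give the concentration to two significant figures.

[H+] = 10^(-1.46) = 3.47 × 10^-2 M = x
Ka = 10^(−2.89) = 1.29 × 10^-3
Ka = x²/(C₀ − x) ⇒ C₀ = x + x²/Ka
C₀ = 3.47 × 10^-2 + (3.47 × 10^-2)²/(1.29 × 10^-3) = 9.68 × 10^-1 M

C₀ = 9.7 × 10^-1 M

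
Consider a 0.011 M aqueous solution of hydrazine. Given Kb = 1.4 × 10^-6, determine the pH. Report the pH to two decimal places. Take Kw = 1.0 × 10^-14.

N2H4 + H2O ⇌ N2H5+ + OH-
Kb = [OH-]²/(0.011 − [OH-]) = 1.4 × 10^-6
Since Kb ≪ C₀, [OH-] ≈ √(Kb·C₀) = 1.24 × 10^-4 M.
pOH = −log(1.24 × 10^-4) = 3.91; pH = 14.00 − 3.91 = 10.09

pH = 10.09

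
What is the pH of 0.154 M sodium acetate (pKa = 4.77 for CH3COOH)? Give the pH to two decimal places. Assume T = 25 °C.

CH3COO- is the conjugate base of the weak acid CH3COOH.
Ka = 10^(−4.77) = 1.70 × 10^-5
Kb = Kw/Ka = 1.0×10^-14 / 1.70 × 10^-5 = 5.88 × 10^-10
From the ICE table, Kb = [OH-]²/(0.154 − [OH-]) = 5.88 × 10^-10.
Neglecting [OH-] in the denominator: [OH-] = √(5.88 × 10^-10 × 0.154) = 9.52 × 10^-6 M
pOH = 5.02, so pH = 14.00 − pOH = 8.98

pH = 8.98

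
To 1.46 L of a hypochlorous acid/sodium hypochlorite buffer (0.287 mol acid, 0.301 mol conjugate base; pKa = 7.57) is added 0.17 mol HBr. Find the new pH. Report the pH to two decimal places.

pH = 7.03

Added H+ converts OCl- to HOCl: HOCl → 0.457 mol, OCl- → 0.131 mol.
Henderson–Hasselbalch with mole ratio 0.131/0.457: pH = 7.57 + (-0.543)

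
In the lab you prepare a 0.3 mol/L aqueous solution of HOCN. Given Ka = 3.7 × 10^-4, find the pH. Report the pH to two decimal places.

HOCN ⇌ OCN- + H+
From the ICE table, Ka = [H+]²/(0.3 − [H+]) = 3.7 × 10^-4.
Neglecting [H+] in the denominator: [H+] = √(3.7 × 10^-4 × 0.3) = 1.05 × 10^-2 M
Check: 3.5% ionized — well under 5%, approximation valid.
pH = −log(1.05 × 10^-2) = 1.98

pH = 1.98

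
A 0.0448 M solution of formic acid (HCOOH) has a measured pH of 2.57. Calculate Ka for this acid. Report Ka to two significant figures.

Ka = 1.7 × 10^-4

[H+] = 10^(-2.57) = 2.69 × 10^-3 M
At equilibrium [HA] = 0.0448 − 2.69 × 10^-3 = 4.21 × 10^-2 M
Ka = [H+][A-]/[HA] = (2.69 × 10^-3)² / 4.21 × 10^-2 = 1.7 × 10^-4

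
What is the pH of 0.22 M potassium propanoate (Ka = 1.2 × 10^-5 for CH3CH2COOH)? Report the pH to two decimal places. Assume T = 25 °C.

CH3CH2COO- is the conjugate base of the weak acid CH3CH2COOH.
Kb = Kw/Ka = 1.0×10^-14 / 1.2 × 10^-5 = 8.33 × 10^-10
From the ICE table, Kb = [OH-]²/(0.22 − [OH-]) = 8.33 × 10^-10.
Neglecting [OH-] in the denominator: [OH-] = √(8.33 × 10^-10 × 0.22) = 1.35 × 10^-5 M
([OH-]/C₀ = 0.0062% < 5%, so the approximation holds.)
pOH = 4.87, so pH = 14.00 − pOH = 9.13

pH = 9.13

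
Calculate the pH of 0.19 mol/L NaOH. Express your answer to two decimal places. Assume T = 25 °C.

pH = 13.28

NaOH is a strong base; [OH-] = 0.19 M.
pOH = -log(0.19) = 0.72
pH = 14.00 - 0.72 = 13.28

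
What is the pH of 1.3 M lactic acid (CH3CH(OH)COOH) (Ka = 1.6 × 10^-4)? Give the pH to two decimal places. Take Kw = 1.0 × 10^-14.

CH3CH(OH)COOH ⇌ CH3CH(OH)COO- + H+
Ka = [H+]²/(1.3 − [H+]) = 1.6 × 10^-4
Neglecting [H+] in the denominator: [H+] = √(1.6 × 10^-4 × 1.3) = 1.44 × 10^-2 M
pH = −log(1.44 × 10^-2) = 1.84

pH = 1.84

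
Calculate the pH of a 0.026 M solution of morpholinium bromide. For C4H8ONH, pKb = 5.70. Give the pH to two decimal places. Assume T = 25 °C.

pH = 4.94

C4H8ONH2+ is the conjugate acid of the weak base C4H8ONH.
Kb = 10^(−5.70) = 2.00 × 10^-6
Ka = Kw/Kb = 1.0×10^-14 / 2.00 × 10^-6 = 5.00 × 10^-9
Ka = [H+]²/(0.026 − [H+]) = 5.00 × 10^-9
Neglecting [H+] in the denominator: [H+] = √(5.00 × 10^-9 × 0.026) = 1.14 × 10^-5 M
([H+]/C₀ = 0.044% < 5%, so the approximation holds.)
pH = −log(1.14 × 10^-5) = 4.94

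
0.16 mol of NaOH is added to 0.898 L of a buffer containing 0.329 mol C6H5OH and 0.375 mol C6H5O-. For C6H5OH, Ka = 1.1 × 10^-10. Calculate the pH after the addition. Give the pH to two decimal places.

After neutralization: n(C6H5OH) = 0.169 mol, n(C6H5O-) = 0.535 mol.
pKa = −log(1.1 × 10^-10) = 9.959
Henderson–Hasselbalch with mole ratio 0.535/0.169: pH = 9.959 + (+0.500)

pH = 10.46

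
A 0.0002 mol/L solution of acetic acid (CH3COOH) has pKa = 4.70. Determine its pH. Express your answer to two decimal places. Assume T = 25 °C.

CH3COOH ⇌ CH3COO- + H+
Ka = 10^(−4.70) = 2.00 × 10^-5
Let x = [H+] at equilibrium. Ka = x²/(0.0002 − x).
x is not negligible relative to C₀; solve x² + 2e-05·x − 4e-09 = 0.
x = (−Ka + √(Ka² + 4·Ka·C₀))/2 = 5.40 × 10^-5 M
pH = −log(5.40 × 10^-5) = 4.27

pH = 4.27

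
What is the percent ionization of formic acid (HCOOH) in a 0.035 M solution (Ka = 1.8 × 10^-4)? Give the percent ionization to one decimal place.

6.9%

HCOOH ⇌ HCOO- + H+; let x = [H+] at equilibrium.
Solve x² + 0.00018x − 6.3e-06 = 0 → x = 2.42 × 10^-3 M
Fraction ionized = 2.42 × 10^-3 / 0.035 = 0.0691 → 6.9%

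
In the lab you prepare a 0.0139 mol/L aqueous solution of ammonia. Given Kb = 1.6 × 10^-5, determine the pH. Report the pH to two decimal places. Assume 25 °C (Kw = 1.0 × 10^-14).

pH = 10.67

NH3 + H2O ⇌ NH4+ + OH-
Kb = [OH-]²/(0.0139 − [OH-]) = 1.6 × 10^-5
Neglecting [OH-] in the denominator: [OH-] = √(1.6 × 10^-5 × 0.0139) = 4.72 × 10^-4 M
([OH-]/C₀ = 3.4% < 5%, so the approximation holds.)
pOH = 3.33, so pH = 14.00 − pOH = 10.67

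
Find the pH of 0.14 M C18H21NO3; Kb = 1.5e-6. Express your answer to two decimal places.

pH = 10.66

C18H21NO3 + H2O ⇌ C18H22NO3+ + OH-
From the ICE table, Kb = x²/(0.14 − x) = 1.5 × 10^-6.
Assume x ≪ 0.14: x ≈ √(1.5 × 10^-6 × 0.14) = 4.58 × 10^-4 M
pOH = 3.34, so pH = 14.00 − pOH = 10.66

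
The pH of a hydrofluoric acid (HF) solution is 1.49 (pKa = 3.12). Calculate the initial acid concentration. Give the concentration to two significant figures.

C₀ = 1.4 M

[H+] = 10^(-1.49) = 3.24 × 10^-2 M = x
Ka = 10^(−3.12) = 7.59 × 10^-4
Ka = x²/(C₀ − x) ⇒ C₀ = x + x²/Ka
C₀ = 3.24 × 10^-2 + (3.24 × 10^-2)²/(7.59 × 10^-4) = 1.42 M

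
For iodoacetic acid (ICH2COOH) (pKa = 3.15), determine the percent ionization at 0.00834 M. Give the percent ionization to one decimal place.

25.2%

ICH2COOH ⇌ ICH2COO- + H+; let x = [H+] at equilibrium.
Ka = 10^(−3.15) = 7.08 × 10^-4
Solve x² + 0.000708x − 5.9e-06 = 0 → x = 2.10 × 10^-3 M
Fraction ionized = 2.10 × 10^-3 / 0.00834 = 0.2518 → 25.2%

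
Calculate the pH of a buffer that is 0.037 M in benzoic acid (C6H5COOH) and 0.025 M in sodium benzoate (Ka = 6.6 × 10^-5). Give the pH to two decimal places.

pH = 4.01

pKa = −log(6.6 × 10^-5) = 4.180
pH = pKa + log([A⁻]/[HA]) = 4.180 + log(0.025/0.037)
pH = 4.180 + (-0.170) = 4.01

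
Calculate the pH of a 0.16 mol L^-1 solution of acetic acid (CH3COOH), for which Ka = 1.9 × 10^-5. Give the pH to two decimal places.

pH = 2.76

CH3COOH ⇌ CH3COO- + H+
From the ICE table, Ka = [H+]²/(0.16 − [H+]) = 1.9 × 10^-5.
Since Ka ≪ C₀, [H+] ≈ √(Ka·C₀) = 1.74 × 10^-3 M.
Check: 1.1% ionized — well under 5%, approximation valid.
pH = −log(1.74 × 10^-3) = 2.76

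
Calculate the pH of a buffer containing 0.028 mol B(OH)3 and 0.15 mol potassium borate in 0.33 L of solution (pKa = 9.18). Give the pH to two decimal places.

pH = 9.91

Using pH = pKa + log([base]/[acid]) with [base]/[acid] = 0.15/0.028:
pH = 9.18 + (+0.729) = 9.91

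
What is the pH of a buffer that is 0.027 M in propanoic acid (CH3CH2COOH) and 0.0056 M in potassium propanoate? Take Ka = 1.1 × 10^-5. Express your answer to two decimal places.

pH = 4.28

pKa = −log(1.1 × 10^-5) = 4.959
Using pH = pKa + log([base]/[acid]) with [base]/[acid] = 0.0056/0.027:
pH = 4.959 + (-0.683) = 4.28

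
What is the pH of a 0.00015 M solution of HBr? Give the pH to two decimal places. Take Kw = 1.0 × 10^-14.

HBr is a strong acid and dissociates completely, so [H+] = 0.00015 M.
pH = -log(0.00015) = 3.82

pH = 3.82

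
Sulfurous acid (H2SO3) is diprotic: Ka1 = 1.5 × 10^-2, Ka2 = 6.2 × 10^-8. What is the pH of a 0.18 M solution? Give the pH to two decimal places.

Ka1 ≫ Ka2, so treat the first dissociation as the only significant source of H+.
Ka1 = x²/(0.18 − x) = 1.5 × 10^-2
Solving the quadratic: x = (−Ka1 + √(Ka1² + 4·Ka1·C₀))/2 = 4.50 × 10^-2 M
pH = −log(4.50 × 10^-2) = 1.35

pH = 1.35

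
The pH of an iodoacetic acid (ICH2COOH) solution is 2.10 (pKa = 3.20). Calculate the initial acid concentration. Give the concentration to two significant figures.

C₀ = 1.1 × 10^-1 M

[H+] = 10^(-2.10) = 7.94 × 10^-3 M = x
Ka = 10^(−3.20) = 6.31 × 10^-4
Ka = x²/(C₀ − x) ⇒ C₀ = x + x²/Ka
C₀ = 7.94 × 10^-3 + (7.94 × 10^-3)²/(6.31 × 10^-4) = 1.08 × 10^-1 M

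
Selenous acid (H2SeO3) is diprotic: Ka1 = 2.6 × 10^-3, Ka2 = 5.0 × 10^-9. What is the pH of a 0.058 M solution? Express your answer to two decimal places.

pH = 1.96

Ka1 ≫ Ka2, so treat the first dissociation as the only significant source of H+.
Ka1 = x²/(0.058 − x) = 2.6 × 10^-3
Solving the quadratic: x = (−Ka1 + √(Ka1² + 4·Ka1·C₀))/2 = 1.10 × 10^-2 M
pH = −log(1.10 × 10^-2) = 1.96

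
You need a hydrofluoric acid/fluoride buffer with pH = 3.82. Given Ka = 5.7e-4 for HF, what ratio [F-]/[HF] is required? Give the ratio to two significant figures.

ratio = 3.8

pKa = -log(5.7 × 10^-4) = 3.244
pH = pKa + log(r) ⇒ log(r) = 3.82 − 3.244 = +0.576
r = [F-]/[HF] = 10^(+0.576) = 3.77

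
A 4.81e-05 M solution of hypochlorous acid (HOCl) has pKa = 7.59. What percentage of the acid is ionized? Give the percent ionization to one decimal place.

2.3%

HOCl ⇌ OCl- + H+; let x = [H+] at equilibrium.
Ka = 10^(−7.59) = 2.57 × 10^-8
x ≈ √(Ka·C₀) = √(2.57 × 10^-8 × 4.81e-05) = 1.11 × 10^-6 M
Fraction ionized = 1.11 × 10^-6 / 4.81e-05 = 0.0231 → 2.3%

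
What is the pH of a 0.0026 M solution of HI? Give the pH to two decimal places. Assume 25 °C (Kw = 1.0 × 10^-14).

HI is a strong acid and dissociates completely, so [H+] = 0.0026 M.
pH = -log(0.0026) = 2.59

pH = 2.59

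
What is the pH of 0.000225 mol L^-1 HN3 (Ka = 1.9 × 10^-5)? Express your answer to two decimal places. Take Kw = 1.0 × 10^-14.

pH = 4.25

HN3 ⇌ N3- + H+
Ka = [H+]²/(0.000225 − [H+]) = 1.9 × 10^-5
The 5% rule fails; solving [H+]² + Ka·[H+] − Ka·C₀ = 0 exactly:
[H+] = (−Ka + √(Ka² + 4·Ka·C₀))/2 = 5.66 × 10^-5 M
pH = −log[H+] = −log(5.66 × 10^-5) = 4.25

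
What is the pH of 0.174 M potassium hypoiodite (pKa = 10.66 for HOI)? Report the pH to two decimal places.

OI- is the conjugate base of the weak acid HOI.
Ka = 10^(−10.66) = 2.19 × 10^-11
Kb = Kw/Ka = 1.0×10^-14 / 2.19 × 10^-11 = 4.57 × 10^-4
Kb = [OH-]²/(0.174 − [OH-]) = 4.57 × 10^-4
The 5% rule fails; solving [OH-]² + Kb·[OH-] − Kb·C₀ = 0 exactly:
[OH-] = [−0.000457 + √(0.000457² + 0.000318)]/2 = 8.69 × 10^-3 M
pOH = −log(8.69 × 10^-3) = 2.06; pH = 14.00 − 2.06 = 11.94

pH = 11.94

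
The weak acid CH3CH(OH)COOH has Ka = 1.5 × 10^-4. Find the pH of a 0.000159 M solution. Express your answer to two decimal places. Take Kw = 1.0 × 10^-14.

pH = 4.01

CH3CH(OH)COOH ⇌ CH3CH(OH)COO- + H+
Ka = [H+]²/(0.000159 − [H+]) = 1.5 × 10^-4
Here C₀/Ka ≈ 1.06, so the small-[H+] approximation fails. Use the quadratic:
[H+] = [−0.00015 + √(0.00015² + 9.54e-08)]/2 = 9.67 × 10^-5 M
pH = −log[H+] = −log(9.67 × 10^-5) = 4.01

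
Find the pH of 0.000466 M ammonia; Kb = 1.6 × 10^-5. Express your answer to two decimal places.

NH3 + H2O ⇌ NH4+ + OH-
From the ICE table, Kb = x²/(0.000466 − x) = 1.6 × 10^-5.
Here C₀/Kb ≈ 29.1, so the small-x approximation fails. Use the quadratic:
x = (−Kb + √(Kb² + 4·Kb·C₀))/2 = 7.87 × 10^-5 M
pOH = 4.10, so pH = 14.00 − pOH = 9.90

pH = 9.90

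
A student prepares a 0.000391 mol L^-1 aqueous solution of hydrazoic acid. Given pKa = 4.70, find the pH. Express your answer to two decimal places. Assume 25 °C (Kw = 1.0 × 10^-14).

HN3 ⇌ N3- + H+
Ka = 10^(−4.70) = 2.00 × 10^-5
Ka = [H+]²/(0.000391 − [H+]) = 2.00 × 10^-5
The 5% rule fails; solving [H+]² + Ka·[H+] − Ka·C₀ = 0 exactly:
[H+] = [−2e-05 + √(2e-05² + 3.13e-08)]/2 = 7.90 × 10^-5 M
pH = −log(7.90 × 10^-5) = 4.10

pH = 4.10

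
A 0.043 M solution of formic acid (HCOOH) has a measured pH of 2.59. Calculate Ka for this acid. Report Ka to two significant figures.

[H+] = 10^(-2.59) = 2.57 × 10^-3 M
At equilibrium [HA] = 0.043 − 2.57 × 10^-3 = 4.04 × 10^-2 M
Ka = [H+][A-]/[HA] = (2.57 × 10^-3)² / 4.04 × 10^-2 = 1.6 × 10^-4

Ka = 1.6 × 10^-4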